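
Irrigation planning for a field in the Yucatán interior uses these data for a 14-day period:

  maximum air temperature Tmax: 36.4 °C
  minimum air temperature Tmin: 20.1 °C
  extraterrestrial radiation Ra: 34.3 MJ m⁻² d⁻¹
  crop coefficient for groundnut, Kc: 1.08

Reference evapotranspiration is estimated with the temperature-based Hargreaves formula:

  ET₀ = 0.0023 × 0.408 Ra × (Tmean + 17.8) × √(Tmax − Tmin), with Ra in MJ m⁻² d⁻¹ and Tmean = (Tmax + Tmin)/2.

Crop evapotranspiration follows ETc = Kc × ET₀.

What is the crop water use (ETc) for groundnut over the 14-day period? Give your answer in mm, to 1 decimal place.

Tmean = (36.4 + 20.1)/2 = 28.25 °C
0.408 Ra = 0.408 × 34.3 = 13.9944 mm/d equivalent
ET₀ = 0.0023 × 13.9944 × (28.25 + 17.8) × √16.3 = 0.0023 × 13.9944 × 46.05 × 4.0373 = 5.9842 mm/d
ETc = Kc × ET₀ = 1.08 × 5.9842 = 6.4629 mm/d
Over 14 days: 6.4629 × 14 = 90.481 mm

90.5 mm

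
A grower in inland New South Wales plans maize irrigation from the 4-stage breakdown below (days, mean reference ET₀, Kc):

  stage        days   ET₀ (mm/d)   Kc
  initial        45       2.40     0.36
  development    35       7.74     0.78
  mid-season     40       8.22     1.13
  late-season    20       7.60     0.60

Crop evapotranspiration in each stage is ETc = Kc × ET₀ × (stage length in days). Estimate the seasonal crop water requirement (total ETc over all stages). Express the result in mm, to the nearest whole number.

713 mm

initial: 0.36 × 2.40 × 45 = 38.88 mm
development: 0.78 × 7.74 × 35 = 211.30 mm
mid-season: 1.13 × 8.22 × 40 = 371.54 mm
late-season: 0.60 × 7.60 × 20 = 91.20 mm
Seasonal total = 712.92 mm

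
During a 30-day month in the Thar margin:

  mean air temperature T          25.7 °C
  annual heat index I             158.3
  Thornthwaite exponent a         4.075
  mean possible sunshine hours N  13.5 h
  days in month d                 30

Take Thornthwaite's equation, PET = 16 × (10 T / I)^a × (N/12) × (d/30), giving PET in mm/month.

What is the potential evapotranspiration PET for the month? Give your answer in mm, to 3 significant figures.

10T/I = 10 × 25.7 / 158.3 = 1.6235
(10T/I)^a = 1.6235^4.075 = 7.2043
Uncorrected PET = 16 × 7.2043 = 115.269 mm
Correction = (N/12)(d/30) = (13.5/12)(30/30) = 1.1250
PET = 115.269 × 1.1250 = 129.678 mm/month

130 mm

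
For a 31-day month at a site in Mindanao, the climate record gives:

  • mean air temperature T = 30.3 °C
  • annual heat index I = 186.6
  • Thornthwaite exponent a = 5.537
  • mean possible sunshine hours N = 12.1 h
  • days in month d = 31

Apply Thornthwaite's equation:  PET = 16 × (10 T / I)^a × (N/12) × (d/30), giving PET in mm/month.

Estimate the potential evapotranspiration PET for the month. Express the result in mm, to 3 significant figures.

10T/I = 10 × 30.3 / 186.6 = 1.6238
(10T/I)^a = 1.6238^5.537 = 14.6460
Uncorrected PET = 16 × 14.6460 = 234.336 mm
Correction = (N/12)(d/30) = (12.1/12)(31/30) = 1.0419
PET = 234.336 × 1.0419 = 244.155 mm/month

244 mm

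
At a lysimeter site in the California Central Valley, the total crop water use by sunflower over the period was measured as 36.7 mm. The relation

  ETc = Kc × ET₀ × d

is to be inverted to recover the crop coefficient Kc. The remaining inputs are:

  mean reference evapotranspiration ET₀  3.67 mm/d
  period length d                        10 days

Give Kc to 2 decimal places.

1.00

ETc = Kc × ET₀ × d  ⇒  Kc = ETc / (ET₀ × d)
Kc = 36.7 / (3.67 × 10) = 36.7 / 36.70 = 1.0000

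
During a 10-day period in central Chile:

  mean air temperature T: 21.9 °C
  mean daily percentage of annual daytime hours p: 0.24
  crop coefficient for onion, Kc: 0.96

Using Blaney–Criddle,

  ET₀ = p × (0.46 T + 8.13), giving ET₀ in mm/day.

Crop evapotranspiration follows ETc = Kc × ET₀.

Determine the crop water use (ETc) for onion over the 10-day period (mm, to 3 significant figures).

ET₀ = 0.24 × (0.46 × 21.9 + 8.13) = 0.24 × 18.204 = 4.3690 mm/d
ETc = Kc × ET₀ = 0.96 × 4.3690 = 4.1942 mm/d
Over 10 days: 4.1942 × 10 = 41.942 mm

41.9 mm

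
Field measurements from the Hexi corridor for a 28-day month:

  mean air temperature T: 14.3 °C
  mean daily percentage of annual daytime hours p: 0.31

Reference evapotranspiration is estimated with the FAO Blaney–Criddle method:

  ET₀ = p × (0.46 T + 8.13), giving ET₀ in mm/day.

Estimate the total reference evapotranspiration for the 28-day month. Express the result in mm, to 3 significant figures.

ET₀ = 0.31 × (0.46 × 14.3 + 8.13) = 0.31 × 14.708 = 4.5595 mm/d
Monthly total = 4.5595 × 28 = 127.666 mm

128 mm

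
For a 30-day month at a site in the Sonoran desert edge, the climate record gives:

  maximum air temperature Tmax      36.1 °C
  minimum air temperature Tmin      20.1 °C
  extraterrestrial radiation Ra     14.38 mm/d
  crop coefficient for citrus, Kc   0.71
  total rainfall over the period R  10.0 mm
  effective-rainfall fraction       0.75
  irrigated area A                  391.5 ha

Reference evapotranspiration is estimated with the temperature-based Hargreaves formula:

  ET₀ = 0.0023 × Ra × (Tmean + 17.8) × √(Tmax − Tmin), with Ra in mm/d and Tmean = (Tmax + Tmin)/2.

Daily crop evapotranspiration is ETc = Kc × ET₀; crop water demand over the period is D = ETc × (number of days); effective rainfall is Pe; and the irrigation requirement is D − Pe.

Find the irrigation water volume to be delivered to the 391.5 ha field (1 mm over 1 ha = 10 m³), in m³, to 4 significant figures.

Tmean = (36.1 + 20.1)/2 = 28.10 °C
ET₀ = 0.0023 × 14.38 × (28.10 + 17.8) × √16.0 = 0.0023 × 14.38 × 45.90 × 4.0000 = 6.0724 mm/d
ETc = Kc × ET₀ = 0.71 × 6.0724 = 4.3114 mm/d
Crop demand D = ETc × 30 d = 4.3114 × 30 = 129.342 mm
Pe = 0.75 × 10.0 = 7.500 mm
D − Pe = 129.342 − 7.500 = 121.842 mm
Volume = 121.842 mm × 391.5 ha × 10 = 477011.4 m³

477000 m³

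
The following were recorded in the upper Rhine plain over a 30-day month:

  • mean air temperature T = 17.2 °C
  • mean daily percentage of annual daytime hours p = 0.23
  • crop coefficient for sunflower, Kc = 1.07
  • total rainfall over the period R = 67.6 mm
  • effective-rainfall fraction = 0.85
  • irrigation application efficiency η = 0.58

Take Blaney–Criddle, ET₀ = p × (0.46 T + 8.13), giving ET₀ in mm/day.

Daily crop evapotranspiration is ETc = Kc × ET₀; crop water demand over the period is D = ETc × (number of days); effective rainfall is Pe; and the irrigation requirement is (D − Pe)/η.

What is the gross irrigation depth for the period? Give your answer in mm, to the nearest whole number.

ET₀ = 0.23 × (0.46 × 17.2 + 8.13) = 0.23 × 16.042 = 3.6897 mm/d
ETc = Kc × ET₀ = 1.07 × 3.6897 = 3.9480 mm/d
Crop demand D = ETc × 30 d = 3.9480 × 30 = 118.440 mm
Pe = 0.85 × 67.6 = 57.460 mm
D − Pe = 118.440 − 57.460 = 60.980 mm
Gross irrigation = 60.980 / 0.58 = 105.138 mm

105 mm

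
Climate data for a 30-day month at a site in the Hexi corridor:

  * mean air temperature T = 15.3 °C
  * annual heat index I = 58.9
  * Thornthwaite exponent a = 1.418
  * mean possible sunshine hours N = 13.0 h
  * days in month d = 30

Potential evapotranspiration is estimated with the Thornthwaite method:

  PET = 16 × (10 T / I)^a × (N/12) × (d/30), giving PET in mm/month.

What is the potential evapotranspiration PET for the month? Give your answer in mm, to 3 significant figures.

67.1 mm

10T/I = 10 × 15.3 / 58.9 = 2.5976
(10T/I)^a = 2.5976^1.418 = 3.8714
Uncorrected PET = 16 × 3.8714 = 61.942 mm
Correction = (N/12)(d/30) = (13.0/12)(30/30) = 1.0833
PET = 61.942 × 1.0833 = 67.102 mm/month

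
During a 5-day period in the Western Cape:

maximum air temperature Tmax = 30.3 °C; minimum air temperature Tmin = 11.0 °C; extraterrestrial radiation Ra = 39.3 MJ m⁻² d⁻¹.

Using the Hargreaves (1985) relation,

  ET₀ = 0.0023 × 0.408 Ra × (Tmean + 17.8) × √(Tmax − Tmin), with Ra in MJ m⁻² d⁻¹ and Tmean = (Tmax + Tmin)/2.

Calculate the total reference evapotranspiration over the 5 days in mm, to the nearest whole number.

Tmean = (30.3 + 11.0)/2 = 20.65 °C
0.408 Ra = 0.408 × 39.3 = 16.0344 mm/d equivalent
ET₀ = 0.0023 × 16.0344 × (20.65 + 17.8) × √19.3 = 0.0023 × 16.0344 × 38.45 × 4.3932 = 6.2296 mm/d
Over 5 days: 6.2296 × 5 = 31.148 mm

31 mm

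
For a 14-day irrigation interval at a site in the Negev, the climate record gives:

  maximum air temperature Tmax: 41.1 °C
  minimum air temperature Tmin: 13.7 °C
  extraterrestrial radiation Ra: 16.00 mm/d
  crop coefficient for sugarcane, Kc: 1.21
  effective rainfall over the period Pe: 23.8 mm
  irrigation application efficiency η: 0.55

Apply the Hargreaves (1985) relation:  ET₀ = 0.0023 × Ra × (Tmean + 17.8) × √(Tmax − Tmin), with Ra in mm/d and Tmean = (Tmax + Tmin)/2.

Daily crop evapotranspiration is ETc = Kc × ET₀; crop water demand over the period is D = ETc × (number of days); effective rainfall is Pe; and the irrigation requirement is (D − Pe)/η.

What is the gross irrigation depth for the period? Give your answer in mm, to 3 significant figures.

Tmean = (41.1 + 13.7)/2 = 27.40 °C
ET₀ = 0.0023 × 16.00 × (27.40 + 17.8) × √27.4 = 0.0023 × 16.00 × 45.20 × 5.2345 = 8.7069 mm/d
ETc = Kc × ET₀ = 1.21 × 8.7069 = 10.5353 mm/d
Crop demand D = ETc × 14 d = 10.5353 × 14 = 147.494 mm
D − Pe = 147.494 − 23.8 = 123.694 mm
Gross irrigation = 123.694 / 0.55 = 224.898 mm

225 mm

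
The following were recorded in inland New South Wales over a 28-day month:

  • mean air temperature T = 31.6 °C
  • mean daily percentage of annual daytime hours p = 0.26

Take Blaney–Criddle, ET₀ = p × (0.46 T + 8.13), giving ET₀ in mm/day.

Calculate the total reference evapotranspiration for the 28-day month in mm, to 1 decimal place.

ET₀ = 0.26 × (0.46 × 31.6 + 8.13) = 0.26 × 22.666 = 5.8932 mm/d
Monthly total = 5.8932 × 28 = 165.010 mm

165.0 mm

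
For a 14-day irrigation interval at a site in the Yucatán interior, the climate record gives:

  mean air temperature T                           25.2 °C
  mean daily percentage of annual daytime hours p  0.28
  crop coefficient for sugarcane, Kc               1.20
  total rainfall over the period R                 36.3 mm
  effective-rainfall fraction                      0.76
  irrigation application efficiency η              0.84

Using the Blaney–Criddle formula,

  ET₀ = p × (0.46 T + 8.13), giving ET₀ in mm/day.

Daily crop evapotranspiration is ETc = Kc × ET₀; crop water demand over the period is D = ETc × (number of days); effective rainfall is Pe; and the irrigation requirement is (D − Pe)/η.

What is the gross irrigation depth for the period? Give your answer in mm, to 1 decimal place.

ET₀ = 0.28 × (0.46 × 25.2 + 8.13) = 0.28 × 19.722 = 5.5222 mm/d
ETc = Kc × ET₀ = 1.20 × 5.5222 = 6.6266 mm/d
Crop demand D = ETc × 14 d = 6.6266 × 14 = 92.772 mm
Pe = 0.76 × 36.3 = 27.588 mm
D − Pe = 92.772 − 27.588 = 65.184 mm
Gross irrigation = 65.184 / 0.84 = 77.600 mm

77.6 mm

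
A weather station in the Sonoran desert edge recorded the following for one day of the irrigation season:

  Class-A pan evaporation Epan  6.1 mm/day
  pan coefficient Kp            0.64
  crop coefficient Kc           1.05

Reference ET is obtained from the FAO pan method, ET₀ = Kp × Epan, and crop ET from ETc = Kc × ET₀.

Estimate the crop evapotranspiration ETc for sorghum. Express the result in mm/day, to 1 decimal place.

4.1 mm/day

ET₀ = 0.64 × 6.1 = 3.9040 mm/d
ETc = Kc × ET₀ = 1.05 × 3.9040 = 4.0992 mm/d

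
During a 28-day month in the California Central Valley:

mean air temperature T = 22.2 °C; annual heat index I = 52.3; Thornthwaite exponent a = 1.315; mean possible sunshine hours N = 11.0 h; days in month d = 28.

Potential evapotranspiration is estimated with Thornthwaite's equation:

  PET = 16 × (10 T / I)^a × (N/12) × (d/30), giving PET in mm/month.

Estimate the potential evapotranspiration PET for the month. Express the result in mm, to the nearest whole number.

92 mm

10T/I = 10 × 22.2 / 52.3 = 4.2447
(10T/I)^a = 4.2447^1.315 = 6.6930
Uncorrected PET = 16 × 6.6930 = 107.088 mm
Correction = (N/12)(d/30) = (11.0/12)(28/30) = 0.8556
PET = 107.088 × 0.8556 = 91.624 mm/month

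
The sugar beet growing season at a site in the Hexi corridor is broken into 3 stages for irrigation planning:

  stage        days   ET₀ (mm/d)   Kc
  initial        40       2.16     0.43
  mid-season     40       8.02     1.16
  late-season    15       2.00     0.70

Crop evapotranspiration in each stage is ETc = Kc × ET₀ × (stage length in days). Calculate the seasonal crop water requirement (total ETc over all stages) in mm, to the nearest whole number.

initial: 0.43 × 2.16 × 40 = 37.15 mm
mid-season: 1.16 × 8.02 × 40 = 372.13 mm
late-season: 0.70 × 2.00 × 15 = 21.00 mm
Seasonal total = 430.28 mm

430 mm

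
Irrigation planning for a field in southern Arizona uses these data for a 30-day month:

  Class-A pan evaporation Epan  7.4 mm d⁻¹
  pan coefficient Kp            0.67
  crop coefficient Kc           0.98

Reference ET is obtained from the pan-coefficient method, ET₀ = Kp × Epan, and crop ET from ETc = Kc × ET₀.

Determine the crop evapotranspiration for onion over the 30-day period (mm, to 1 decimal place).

ET₀ = 0.67 × 7.4 = 4.9580 mm/d
ETc = Kc × ET₀ = 0.98 × 4.9580 = 4.8588 mm/d
Over 30 days: 4.8588 × 30 = 145.764 mm

145.8 mm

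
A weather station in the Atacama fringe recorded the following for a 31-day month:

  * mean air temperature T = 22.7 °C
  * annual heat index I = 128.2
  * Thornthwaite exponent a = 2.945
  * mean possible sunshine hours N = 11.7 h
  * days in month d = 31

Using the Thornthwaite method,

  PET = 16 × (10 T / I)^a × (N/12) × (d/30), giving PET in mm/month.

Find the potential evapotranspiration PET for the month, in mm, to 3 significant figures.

10T/I = 10 × 22.7 / 128.2 = 1.7707
(10T/I)^a = 1.7707^2.945 = 5.3801
Uncorrected PET = 16 × 5.3801 = 86.082 mm
Correction = (N/12)(d/30) = (11.7/12)(31/30) = 1.0075
PET = 86.082 × 1.0075 = 86.728 mm/month

86.7 mm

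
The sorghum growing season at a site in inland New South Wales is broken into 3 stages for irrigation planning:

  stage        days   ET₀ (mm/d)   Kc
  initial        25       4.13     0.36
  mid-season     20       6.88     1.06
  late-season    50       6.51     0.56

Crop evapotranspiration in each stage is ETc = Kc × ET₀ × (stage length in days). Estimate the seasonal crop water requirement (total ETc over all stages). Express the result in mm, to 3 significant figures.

initial: 0.36 × 4.13 × 25 = 37.17 mm
mid-season: 1.06 × 6.88 × 20 = 145.86 mm
late-season: 0.56 × 6.51 × 50 = 182.28 mm
Seasonal total = 365.31 mm

365 mm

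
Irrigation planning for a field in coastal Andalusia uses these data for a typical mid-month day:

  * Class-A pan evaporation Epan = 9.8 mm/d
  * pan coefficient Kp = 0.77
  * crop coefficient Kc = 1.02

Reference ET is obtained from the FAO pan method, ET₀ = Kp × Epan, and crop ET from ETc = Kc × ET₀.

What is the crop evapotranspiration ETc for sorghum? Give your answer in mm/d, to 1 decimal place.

ET₀ = 0.77 × 9.8 = 7.5460 mm/d
ETc = Kc × ET₀ = 1.02 × 7.5460 = 7.6969 mm/d

7.7 mm/d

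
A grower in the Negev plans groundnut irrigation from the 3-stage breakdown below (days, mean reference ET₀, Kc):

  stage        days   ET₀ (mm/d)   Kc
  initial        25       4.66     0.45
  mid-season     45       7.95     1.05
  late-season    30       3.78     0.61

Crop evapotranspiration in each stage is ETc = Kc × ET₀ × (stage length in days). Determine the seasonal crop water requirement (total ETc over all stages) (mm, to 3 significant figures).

initial: 0.45 × 4.66 × 25 = 52.43 mm
mid-season: 1.05 × 7.95 × 45 = 375.64 mm
late-season: 0.61 × 3.78 × 30 = 69.17 mm
Seasonal total = 497.24 mm

497 mm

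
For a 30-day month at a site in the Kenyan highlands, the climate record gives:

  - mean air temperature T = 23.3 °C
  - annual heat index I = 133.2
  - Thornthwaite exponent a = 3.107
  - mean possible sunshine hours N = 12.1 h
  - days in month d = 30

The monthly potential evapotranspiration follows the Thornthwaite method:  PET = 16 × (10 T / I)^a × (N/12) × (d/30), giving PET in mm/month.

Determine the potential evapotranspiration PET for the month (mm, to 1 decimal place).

10T/I = 10 × 23.3 / 133.2 = 1.7492
(10T/I)^a = 1.7492^3.107 = 5.6820
Uncorrected PET = 16 × 5.6820 = 90.912 mm
Correction = (N/12)(d/30) = (12.1/12)(30/30) = 1.0083
PET = 90.912 × 1.0083 = 91.667 mm/month

91.7 mm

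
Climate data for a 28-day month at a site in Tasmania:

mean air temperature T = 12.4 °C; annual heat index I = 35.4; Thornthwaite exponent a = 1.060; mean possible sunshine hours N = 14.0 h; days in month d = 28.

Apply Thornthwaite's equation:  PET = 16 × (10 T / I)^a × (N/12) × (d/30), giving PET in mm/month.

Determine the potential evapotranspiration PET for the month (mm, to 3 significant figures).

10T/I = 10 × 12.4 / 35.4 = 3.5028
(10T/I)^a = 3.5028^1.060 = 3.7764
Uncorrected PET = 16 × 3.7764 = 60.422 mm
Correction = (N/12)(d/30) = (14.0/12)(28/30) = 1.0889
PET = 60.422 × 1.0889 = 65.794 mm/month

65.8 mm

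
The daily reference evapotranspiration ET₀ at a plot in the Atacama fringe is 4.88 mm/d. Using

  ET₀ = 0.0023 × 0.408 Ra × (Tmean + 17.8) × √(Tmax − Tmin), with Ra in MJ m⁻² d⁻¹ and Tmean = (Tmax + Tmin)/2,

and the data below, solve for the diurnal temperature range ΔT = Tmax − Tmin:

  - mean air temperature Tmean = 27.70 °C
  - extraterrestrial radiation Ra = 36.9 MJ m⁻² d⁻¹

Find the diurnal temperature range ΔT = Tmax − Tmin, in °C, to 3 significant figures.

√ΔT = ET₀ / [0.0023 × 0.408 × Ra × (Tmean+17.8)] = 4.88 / (0.0023 × 15.0552 × 45.50) = 3.0974
ΔT = 3.0974² = 9.594 °C

9.59 °C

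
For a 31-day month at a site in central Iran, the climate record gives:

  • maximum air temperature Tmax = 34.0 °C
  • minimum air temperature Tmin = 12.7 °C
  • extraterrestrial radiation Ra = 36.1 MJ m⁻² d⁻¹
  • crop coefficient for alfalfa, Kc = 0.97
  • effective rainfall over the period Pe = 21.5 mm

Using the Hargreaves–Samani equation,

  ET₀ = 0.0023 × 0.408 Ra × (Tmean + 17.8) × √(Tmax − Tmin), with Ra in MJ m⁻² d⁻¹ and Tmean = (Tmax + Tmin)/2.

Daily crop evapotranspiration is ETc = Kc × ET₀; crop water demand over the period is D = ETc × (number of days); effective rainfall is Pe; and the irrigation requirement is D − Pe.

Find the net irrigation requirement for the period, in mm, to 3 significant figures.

172 mm

Tmean = (34.0 + 12.7)/2 = 23.35 °C
0.408 Ra = 0.408 × 36.1 = 14.7288 mm/d equivalent
ET₀ = 0.0023 × 14.7288 × (23.35 + 17.8) × √21.3 = 0.0023 × 14.7288 × 41.15 × 4.6152 = 6.4336 mm/d
ETc = Kc × ET₀ = 0.97 × 6.4336 = 6.2406 mm/d
Crop demand D = ETc × 31 d = 6.2406 × 31 = 193.459 mm
D − Pe = 193.459 − 21.5 = 171.959 mm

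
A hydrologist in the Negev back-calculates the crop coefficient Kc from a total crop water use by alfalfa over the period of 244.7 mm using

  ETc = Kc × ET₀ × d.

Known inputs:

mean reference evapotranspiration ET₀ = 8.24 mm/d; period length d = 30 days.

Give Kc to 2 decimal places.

ETc = Kc × ET₀ × d  ⇒  Kc = ETc / (ET₀ × d)
Kc = 244.7 / (8.24 × 30) = 244.7 / 247.20 = 0.9899

0.99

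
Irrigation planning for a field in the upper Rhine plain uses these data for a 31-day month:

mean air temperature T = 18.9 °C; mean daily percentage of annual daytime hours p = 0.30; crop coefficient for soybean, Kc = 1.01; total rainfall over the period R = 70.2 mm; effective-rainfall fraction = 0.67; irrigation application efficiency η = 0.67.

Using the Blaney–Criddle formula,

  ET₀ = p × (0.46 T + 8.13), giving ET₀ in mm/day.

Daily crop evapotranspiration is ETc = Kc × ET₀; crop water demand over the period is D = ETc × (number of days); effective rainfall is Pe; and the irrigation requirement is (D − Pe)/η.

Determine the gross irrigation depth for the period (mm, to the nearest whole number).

ET₀ = 0.30 × (0.46 × 18.9 + 8.13) = 0.30 × 16.824 = 5.0472 mm/d
ETc = Kc × ET₀ = 1.01 × 5.0472 = 5.0977 mm/d
Crop demand D = ETc × 31 d = 5.0977 × 31 = 158.029 mm
Pe = 0.67 × 70.2 = 47.034 mm
D − Pe = 158.029 − 47.034 = 110.995 mm
Gross irrigation = 110.995 / 0.67 = 165.664 mm

166 mm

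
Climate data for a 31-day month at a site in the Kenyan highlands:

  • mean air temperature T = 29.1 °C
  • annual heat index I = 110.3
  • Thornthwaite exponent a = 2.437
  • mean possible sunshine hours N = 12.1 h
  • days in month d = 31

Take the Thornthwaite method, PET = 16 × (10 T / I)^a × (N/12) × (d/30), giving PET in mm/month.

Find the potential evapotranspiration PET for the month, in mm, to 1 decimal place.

10T/I = 10 × 29.1 / 110.3 = 2.6383
(10T/I)^a = 2.6383^2.437 = 10.6357
Uncorrected PET = 16 × 10.6357 = 170.171 mm
Correction = (N/12)(d/30) = (12.1/12)(31/30) = 1.0419
PET = 170.171 × 1.0419 = 177.301 mm/month

177.3 mm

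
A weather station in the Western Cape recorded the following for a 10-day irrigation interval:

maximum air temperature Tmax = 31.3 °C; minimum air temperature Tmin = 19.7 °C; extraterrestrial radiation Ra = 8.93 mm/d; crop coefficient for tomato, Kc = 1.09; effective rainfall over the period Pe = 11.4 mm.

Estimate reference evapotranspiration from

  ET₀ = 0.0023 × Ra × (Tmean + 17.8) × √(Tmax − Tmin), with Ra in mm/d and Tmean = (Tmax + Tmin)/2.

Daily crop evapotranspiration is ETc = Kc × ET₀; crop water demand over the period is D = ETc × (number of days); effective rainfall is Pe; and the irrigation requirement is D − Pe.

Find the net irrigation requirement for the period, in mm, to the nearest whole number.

22 mm

Tmean = (31.3 + 19.7)/2 = 25.50 °C
ET₀ = 0.0023 × 8.93 × (25.50 + 17.8) × √11.6 = 0.0023 × 8.93 × 43.30 × 3.4059 = 3.0290 mm/d
ETc = Kc × ET₀ = 1.09 × 3.0290 = 3.3016 mm/d
Crop demand D = ETc × 10 d = 3.3016 × 10 = 33.016 mm
D − Pe = 33.016 − 11.4 = 21.616 mm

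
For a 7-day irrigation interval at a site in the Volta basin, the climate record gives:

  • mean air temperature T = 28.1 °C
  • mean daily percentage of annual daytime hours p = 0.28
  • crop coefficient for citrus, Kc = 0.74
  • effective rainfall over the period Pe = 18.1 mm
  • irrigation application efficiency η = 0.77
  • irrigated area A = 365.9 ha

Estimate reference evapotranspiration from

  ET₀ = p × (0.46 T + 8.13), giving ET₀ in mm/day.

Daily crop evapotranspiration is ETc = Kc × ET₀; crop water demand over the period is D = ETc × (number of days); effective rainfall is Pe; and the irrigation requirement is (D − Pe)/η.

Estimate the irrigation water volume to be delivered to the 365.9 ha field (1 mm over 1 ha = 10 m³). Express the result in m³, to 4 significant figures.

ET₀ = 0.28 × (0.46 × 28.1 + 8.13) = 0.28 × 21.056 = 5.8957 mm/d
ETc = Kc × ET₀ = 0.74 × 5.8957 = 4.3628 mm/d
Crop demand D = ETc × 7 d = 4.3628 × 7 = 30.540 mm
D − Pe = 30.540 − 18.1 = 12.440 mm
Gross irrigation = 12.440 / 0.77 = 16.156 mm
Volume = 16.156 mm × 365.9 ha × 10 = 59114.8 m³

59110 m³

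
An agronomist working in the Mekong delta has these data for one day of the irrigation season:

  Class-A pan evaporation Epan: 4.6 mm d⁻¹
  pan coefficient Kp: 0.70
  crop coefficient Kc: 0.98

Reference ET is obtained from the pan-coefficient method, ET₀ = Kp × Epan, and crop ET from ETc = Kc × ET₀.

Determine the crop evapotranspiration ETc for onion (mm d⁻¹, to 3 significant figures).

3.16 mm d⁻¹

ET₀ = 0.70 × 4.6 = 3.2200 mm/d
ETc = Kc × ET₀ = 0.98 × 3.2200 = 3.1556 mm/d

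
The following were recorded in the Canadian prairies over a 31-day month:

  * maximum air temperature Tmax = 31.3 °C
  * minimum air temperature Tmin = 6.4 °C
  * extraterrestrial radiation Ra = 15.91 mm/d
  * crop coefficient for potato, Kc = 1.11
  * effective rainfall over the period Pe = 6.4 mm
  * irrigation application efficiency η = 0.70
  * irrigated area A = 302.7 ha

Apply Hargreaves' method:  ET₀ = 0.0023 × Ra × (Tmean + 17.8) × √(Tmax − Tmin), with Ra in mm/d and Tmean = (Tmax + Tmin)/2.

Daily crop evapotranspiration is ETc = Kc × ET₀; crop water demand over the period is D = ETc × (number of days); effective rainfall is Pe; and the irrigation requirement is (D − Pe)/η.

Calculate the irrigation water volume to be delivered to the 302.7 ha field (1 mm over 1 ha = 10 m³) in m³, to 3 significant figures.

968000 m³

Tmean = (31.3 + 6.4)/2 = 18.85 °C
ET₀ = 0.0023 × 15.91 × (18.85 + 17.8) × √24.9 = 0.0023 × 15.91 × 36.65 × 4.9900 = 6.6923 mm/d
ETc = Kc × ET₀ = 1.11 × 6.6923 = 7.4285 mm/d
Crop demand D = ETc × 31 d = 7.4285 × 31 = 230.284 mm
D − Pe = 230.284 − 6.4 = 223.884 mm
Gross irrigation = 223.884 / 0.70 = 319.834 mm
Volume = 319.834 mm × 302.7 ha × 10 = 968137.5 m³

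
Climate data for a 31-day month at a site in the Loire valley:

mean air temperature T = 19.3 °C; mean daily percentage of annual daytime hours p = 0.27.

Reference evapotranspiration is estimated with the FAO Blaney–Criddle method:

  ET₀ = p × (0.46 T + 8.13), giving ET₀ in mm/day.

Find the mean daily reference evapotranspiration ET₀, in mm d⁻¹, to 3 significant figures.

4.59 mm d⁻¹

ET₀ = 0.27 × (0.46 × 19.3 + 8.13) = 0.27 × 17.008 = 4.5922 mm/d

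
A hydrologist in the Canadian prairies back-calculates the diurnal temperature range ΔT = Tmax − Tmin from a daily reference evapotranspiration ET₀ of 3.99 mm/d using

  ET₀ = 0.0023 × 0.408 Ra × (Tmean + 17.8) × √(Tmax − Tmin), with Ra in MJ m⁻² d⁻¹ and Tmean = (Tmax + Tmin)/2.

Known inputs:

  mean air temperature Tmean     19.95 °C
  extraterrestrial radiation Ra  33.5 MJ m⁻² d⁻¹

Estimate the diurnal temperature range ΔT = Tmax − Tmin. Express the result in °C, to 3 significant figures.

11.3 °C

√ΔT = ET₀ / [0.0023 × 0.408 × Ra × (Tmean+17.8)] = 3.99 / (0.0023 × 13.6680 × 37.75) = 3.3622
ΔT = 3.3622² = 11.304 °C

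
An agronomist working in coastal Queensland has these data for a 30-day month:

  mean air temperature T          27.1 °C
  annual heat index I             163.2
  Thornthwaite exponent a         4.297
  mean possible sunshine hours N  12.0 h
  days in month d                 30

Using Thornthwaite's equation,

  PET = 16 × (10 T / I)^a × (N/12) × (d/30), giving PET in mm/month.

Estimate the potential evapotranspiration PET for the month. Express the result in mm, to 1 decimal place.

10T/I = 10 × 27.1 / 163.2 = 1.6605
(10T/I)^a = 1.6605^4.297 = 8.8383
Uncorrected PET = 16 × 8.8383 = 141.413 mm
Correction = (N/12)(d/30) = (12.0/12)(30/30) = 1.0000
PET = 141.413 × 1.0000 = 141.413 mm/month

141.4 mm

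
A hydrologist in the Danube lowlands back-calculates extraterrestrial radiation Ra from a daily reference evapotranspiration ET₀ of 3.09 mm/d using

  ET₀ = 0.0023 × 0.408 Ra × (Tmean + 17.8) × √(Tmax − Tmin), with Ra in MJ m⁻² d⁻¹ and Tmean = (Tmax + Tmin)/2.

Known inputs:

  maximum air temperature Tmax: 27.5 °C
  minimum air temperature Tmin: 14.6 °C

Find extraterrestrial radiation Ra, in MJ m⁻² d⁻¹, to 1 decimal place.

Tmean = (27.5+14.6)/2 = 21.05 °C; ΔT = 12.9
Ra = ET₀ / [0.0023 × 0.408 × (Tmean+17.8) × √ΔT]
   = 3.09 / (0.0023 × 0.408 × 38.85 × 3.5917) = 23.598 MJ m⁻² d⁻¹

23.6 MJ m⁻² d⁻¹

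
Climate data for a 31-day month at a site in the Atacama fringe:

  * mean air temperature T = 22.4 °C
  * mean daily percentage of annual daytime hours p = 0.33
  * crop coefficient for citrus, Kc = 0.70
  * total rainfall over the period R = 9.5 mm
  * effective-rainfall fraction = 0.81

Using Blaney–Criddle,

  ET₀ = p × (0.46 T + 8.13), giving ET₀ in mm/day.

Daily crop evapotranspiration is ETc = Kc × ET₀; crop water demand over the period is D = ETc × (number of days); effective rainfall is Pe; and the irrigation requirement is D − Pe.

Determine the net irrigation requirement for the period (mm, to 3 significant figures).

124 mm

ET₀ = 0.33 × (0.46 × 22.4 + 8.13) = 0.33 × 18.434 = 6.0832 mm/d
ETc = Kc × ET₀ = 0.70 × 6.0832 = 4.2582 mm/d
Crop demand D = ETc × 31 d = 4.2582 × 31 = 132.004 mm
Pe = 0.81 × 9.5 = 7.695 mm
D − Pe = 132.004 − 7.695 = 124.309 mm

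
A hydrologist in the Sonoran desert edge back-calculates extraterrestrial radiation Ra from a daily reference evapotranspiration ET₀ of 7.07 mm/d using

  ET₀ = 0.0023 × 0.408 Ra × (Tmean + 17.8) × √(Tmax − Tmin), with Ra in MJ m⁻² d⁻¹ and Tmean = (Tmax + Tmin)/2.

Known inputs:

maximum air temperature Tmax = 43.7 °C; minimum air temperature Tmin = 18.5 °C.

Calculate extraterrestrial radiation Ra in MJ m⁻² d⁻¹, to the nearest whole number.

31 MJ m⁻² d⁻¹

Tmean = (43.7+18.5)/2 = 31.10 °C; ΔT = 25.2
Ra = ET₀ / [0.0023 × 0.408 × (Tmean+17.8) × √ΔT]
   = 7.07 / (0.0023 × 0.408 × 48.90 × 5.0200) = 30.692 MJ m⁻² d⁻¹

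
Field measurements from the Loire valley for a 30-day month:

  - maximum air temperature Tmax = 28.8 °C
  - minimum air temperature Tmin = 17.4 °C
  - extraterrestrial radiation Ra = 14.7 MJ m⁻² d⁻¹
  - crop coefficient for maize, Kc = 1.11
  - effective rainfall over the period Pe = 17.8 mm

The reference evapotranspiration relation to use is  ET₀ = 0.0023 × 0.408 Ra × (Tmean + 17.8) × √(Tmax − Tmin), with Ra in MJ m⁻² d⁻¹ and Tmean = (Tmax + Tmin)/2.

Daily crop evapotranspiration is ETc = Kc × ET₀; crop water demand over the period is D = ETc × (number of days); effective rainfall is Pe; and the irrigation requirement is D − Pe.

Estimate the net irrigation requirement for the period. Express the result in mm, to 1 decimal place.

45.6 mm

Tmean = (28.8 + 17.4)/2 = 23.10 °C
0.408 Ra = 0.408 × 14.7 = 5.9976 mm/d equivalent
ET₀ = 0.0023 × 5.9976 × (23.10 + 17.8) × √11.4 = 0.0023 × 5.9976 × 40.90 × 3.3764 = 1.9049 mm/d
ETc = Kc × ET₀ = 1.11 × 1.9049 = 2.1144 mm/d
Crop demand D = ETc × 30 d = 2.1144 × 30 = 63.432 mm
D − Pe = 63.432 − 17.8 = 45.632 mm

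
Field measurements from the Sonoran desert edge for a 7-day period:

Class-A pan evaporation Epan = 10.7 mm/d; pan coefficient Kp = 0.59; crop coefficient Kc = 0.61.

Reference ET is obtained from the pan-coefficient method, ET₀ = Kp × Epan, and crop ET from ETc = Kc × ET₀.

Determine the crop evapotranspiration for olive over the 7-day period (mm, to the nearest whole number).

27 mm

ET₀ = 0.59 × 10.7 = 6.3130 mm/d
ETc = Kc × ET₀ = 0.61 × 6.3130 = 3.8509 mm/d
Over 7 days: 3.8509 × 7 = 26.956 mm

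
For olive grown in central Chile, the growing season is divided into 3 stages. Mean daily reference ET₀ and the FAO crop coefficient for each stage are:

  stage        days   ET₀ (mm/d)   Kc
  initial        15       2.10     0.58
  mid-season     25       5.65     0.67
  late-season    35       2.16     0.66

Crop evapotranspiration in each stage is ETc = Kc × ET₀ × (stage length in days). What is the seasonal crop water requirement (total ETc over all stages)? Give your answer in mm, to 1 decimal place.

162.8 mm

initial: 0.58 × 2.10 × 15 = 18.27 mm
mid-season: 0.67 × 5.65 × 25 = 94.64 mm
late-season: 0.66 × 2.16 × 35 = 49.90 mm
Seasonal total = 162.81 mm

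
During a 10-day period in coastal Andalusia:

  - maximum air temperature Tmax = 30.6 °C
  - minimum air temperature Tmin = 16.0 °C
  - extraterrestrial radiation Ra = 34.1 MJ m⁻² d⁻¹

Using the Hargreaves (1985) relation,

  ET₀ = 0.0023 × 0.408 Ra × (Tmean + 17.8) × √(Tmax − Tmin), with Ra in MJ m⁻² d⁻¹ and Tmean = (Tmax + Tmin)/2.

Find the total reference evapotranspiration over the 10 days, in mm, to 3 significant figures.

Tmean = (30.6 + 16.0)/2 = 23.30 °C
0.408 Ra = 0.408 × 34.1 = 13.9128 mm/d equivalent
ET₀ = 0.0023 × 13.9128 × (23.30 + 17.8) × √14.6 = 0.0023 × 13.9128 × 41.10 × 3.8210 = 5.0253 mm/d
Over 10 days: 5.0253 × 10 = 50.253 mm

50.3 mm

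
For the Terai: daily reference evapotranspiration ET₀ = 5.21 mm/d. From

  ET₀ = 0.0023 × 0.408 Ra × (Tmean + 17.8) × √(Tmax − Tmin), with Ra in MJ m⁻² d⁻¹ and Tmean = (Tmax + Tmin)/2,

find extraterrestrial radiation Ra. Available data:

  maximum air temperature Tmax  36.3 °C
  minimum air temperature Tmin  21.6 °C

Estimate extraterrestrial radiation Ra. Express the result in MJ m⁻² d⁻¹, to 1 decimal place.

31.0 MJ m⁻² d⁻¹

Tmean = (36.3+21.6)/2 = 28.95 °C; ΔT = 14.7
Ra = ET₀ / [0.0023 × 0.408 × (Tmean+17.8) × √ΔT]
   = 5.21 / (0.0023 × 0.408 × 46.75 × 3.8341) = 30.975 MJ m⁻² d⁻¹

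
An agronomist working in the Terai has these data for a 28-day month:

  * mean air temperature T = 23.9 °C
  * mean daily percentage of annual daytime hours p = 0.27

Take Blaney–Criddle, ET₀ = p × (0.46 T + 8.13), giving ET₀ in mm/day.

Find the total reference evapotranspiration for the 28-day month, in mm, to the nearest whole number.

ET₀ = 0.27 × (0.46 × 23.9 + 8.13) = 0.27 × 19.124 = 5.1635 mm/d
Monthly total = 5.1635 × 28 = 144.578 mm

145 mm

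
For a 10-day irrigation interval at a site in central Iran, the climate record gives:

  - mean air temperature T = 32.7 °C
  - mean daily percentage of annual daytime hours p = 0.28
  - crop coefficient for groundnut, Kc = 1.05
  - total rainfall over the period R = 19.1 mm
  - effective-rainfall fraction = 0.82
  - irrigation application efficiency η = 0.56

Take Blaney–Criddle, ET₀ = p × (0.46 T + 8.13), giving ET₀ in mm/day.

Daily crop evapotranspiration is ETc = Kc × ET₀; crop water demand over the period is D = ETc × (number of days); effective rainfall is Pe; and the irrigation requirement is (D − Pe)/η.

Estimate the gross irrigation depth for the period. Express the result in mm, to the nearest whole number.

ET₀ = 0.28 × (0.46 × 32.7 + 8.13) = 0.28 × 23.172 = 6.4882 mm/d
ETc = Kc × ET₀ = 1.05 × 6.4882 = 6.8126 mm/d
Crop demand D = ETc × 10 d = 6.8126 × 10 = 68.126 mm
Pe = 0.82 × 19.1 = 15.662 mm
D − Pe = 68.126 − 15.662 = 52.464 mm
Gross irrigation = 52.464 / 0.56 = 93.686 mm

94 mm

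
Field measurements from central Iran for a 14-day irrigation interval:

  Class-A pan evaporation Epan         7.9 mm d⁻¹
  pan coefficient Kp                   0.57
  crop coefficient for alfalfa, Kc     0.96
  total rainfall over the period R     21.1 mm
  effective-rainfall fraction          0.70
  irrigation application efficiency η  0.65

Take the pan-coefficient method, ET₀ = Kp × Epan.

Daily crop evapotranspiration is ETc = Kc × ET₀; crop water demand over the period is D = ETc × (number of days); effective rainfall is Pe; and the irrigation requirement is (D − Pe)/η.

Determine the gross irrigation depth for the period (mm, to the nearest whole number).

70 mm

ET₀ = 0.57 × 7.9 = 4.5030 mm/d
ETc = Kc × ET₀ = 0.96 × 4.5030 = 4.3229 mm/d
Crop demand D = ETc × 14 d = 4.3229 × 14 = 60.521 mm
Pe = 0.70 × 21.1 = 14.770 mm
D − Pe = 60.521 − 14.770 = 45.751 mm
Gross irrigation = 45.751 / 0.65 = 70.386 mm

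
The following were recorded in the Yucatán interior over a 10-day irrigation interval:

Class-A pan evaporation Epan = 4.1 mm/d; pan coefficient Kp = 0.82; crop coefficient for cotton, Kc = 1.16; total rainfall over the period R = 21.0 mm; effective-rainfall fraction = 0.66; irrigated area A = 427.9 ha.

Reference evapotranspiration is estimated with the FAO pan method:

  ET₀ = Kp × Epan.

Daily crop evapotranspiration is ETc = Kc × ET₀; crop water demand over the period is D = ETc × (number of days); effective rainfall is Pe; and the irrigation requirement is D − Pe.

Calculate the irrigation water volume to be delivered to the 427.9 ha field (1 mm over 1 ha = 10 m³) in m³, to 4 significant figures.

ET₀ = 0.82 × 4.1 = 3.3620 mm/d
ETc = Kc × ET₀ = 1.16 × 3.3620 = 3.8999 mm/d
Crop demand D = ETc × 10 d = 3.8999 × 10 = 38.999 mm
Pe = 0.66 × 21.0 = 13.860 mm
D − Pe = 38.999 − 13.860 = 25.139 mm
Volume = 25.139 mm × 427.9 ha × 10 = 107569.8 m³

107600 m³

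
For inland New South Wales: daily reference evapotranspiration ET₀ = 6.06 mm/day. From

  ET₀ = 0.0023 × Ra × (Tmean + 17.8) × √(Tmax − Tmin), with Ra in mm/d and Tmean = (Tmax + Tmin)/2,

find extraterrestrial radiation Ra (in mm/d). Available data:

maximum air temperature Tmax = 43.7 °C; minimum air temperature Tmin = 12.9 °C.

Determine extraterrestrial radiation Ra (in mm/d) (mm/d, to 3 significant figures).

10.3 mm/d

Tmean = 28.30 °C; √ΔT = 5.5498
Ra = ET₀ / [0.0023 × (Tmean+17.8) × √ΔT] = 6.06 / (0.0023 × 46.10 × 5.5498) = 10.298 mm/d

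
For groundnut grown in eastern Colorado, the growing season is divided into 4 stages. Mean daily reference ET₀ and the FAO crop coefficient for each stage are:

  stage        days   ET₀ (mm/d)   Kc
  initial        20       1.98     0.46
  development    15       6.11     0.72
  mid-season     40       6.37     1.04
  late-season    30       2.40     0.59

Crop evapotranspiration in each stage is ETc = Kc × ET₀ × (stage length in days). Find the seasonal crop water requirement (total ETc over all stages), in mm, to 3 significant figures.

initial: 0.46 × 1.98 × 20 = 18.22 mm
development: 0.72 × 6.11 × 15 = 65.99 mm
mid-season: 1.04 × 6.37 × 40 = 264.99 mm
late-season: 0.59 × 2.40 × 30 = 42.48 mm
Seasonal total = 391.68 mm

392 mm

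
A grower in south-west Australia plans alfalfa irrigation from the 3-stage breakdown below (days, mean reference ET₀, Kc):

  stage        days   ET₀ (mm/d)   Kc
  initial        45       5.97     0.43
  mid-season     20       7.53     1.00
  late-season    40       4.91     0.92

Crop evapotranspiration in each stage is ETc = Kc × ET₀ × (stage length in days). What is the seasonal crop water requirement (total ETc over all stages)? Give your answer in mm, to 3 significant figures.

447 mm

initial: 0.43 × 5.97 × 45 = 115.52 mm
mid-season: 1.00 × 7.53 × 20 = 150.60 mm
late-season: 0.92 × 4.91 × 40 = 180.69 mm
Seasonal total = 446.81 mm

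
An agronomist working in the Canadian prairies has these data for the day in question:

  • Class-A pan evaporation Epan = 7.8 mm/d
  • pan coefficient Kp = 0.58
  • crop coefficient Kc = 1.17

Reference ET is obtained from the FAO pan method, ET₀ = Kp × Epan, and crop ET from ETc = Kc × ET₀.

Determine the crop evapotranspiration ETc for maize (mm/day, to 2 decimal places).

ET₀ = 0.58 × 7.8 = 4.5240 mm/d
ETc = Kc × ET₀ = 1.17 × 4.5240 = 5.2931 mm/d

5.29 mm/day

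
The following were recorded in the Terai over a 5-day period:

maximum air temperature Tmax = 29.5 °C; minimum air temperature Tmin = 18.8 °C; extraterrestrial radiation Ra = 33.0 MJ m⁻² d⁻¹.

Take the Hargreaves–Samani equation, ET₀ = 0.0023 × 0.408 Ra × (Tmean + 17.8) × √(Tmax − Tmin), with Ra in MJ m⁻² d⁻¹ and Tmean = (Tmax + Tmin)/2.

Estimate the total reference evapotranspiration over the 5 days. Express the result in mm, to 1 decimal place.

Tmean = (29.5 + 18.8)/2 = 24.15 °C
0.408 Ra = 0.408 × 33.0 = 13.4640 mm/d equivalent
ET₀ = 0.0023 × 13.4640 × (24.15 + 17.8) × √10.7 = 0.0023 × 13.4640 × 41.95 × 3.2711 = 4.2494 mm/d
Over 5 days: 4.2494 × 5 = 21.247 mm

21.2 mm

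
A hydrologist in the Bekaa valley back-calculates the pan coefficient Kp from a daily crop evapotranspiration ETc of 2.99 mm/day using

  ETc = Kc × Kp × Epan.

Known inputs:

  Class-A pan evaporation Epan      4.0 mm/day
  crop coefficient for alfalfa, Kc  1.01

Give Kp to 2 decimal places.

ETc = Kc × Kp × Epan  ⇒  Kp = ETc / (Kc × Epan)
Kp = 2.99 / (1.01 × 4.0) = 2.99 / 4.040 = 0.7401

0.74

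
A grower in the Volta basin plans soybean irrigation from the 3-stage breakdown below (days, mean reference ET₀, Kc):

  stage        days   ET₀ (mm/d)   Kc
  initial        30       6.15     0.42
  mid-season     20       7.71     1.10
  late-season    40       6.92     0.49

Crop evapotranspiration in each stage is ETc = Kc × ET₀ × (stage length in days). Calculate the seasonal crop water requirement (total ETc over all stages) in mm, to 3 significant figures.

383 mm

initial: 0.42 × 6.15 × 30 = 77.49 mm
mid-season: 1.10 × 7.71 × 20 = 169.62 mm
late-season: 0.49 × 6.92 × 40 = 135.63 mm
Seasonal total = 382.74 mm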